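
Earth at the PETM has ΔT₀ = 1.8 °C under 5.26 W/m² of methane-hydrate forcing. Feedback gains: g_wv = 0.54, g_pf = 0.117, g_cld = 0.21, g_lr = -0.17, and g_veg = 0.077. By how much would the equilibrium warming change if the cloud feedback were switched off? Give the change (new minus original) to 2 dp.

-3.84 °C

Original: g = 0.774, ΔT = 1.8/(1−0.774) = 7.9646 °C.
Without cloud: g' = 0.564, ΔT' = 1.8/(1−0.564) = 4.1284 °C.
Change = 4.1284 − 7.9646 = -3.84 °C.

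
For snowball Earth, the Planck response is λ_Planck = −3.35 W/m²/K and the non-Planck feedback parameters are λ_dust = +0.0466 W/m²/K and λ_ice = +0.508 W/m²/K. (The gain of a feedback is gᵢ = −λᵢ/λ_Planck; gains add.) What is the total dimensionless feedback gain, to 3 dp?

0.166

Convert to gains: g_dust = 0.0466/3.35 = 0.01391; g_ice = 0.508/3.35 = 0.1516.
Total gain g = 0.16551.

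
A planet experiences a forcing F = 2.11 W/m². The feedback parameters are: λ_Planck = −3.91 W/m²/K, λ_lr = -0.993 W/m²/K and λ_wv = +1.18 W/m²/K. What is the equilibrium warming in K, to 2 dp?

0.57 K

Net feedback parameter λ = (−3.91) + (-0.993) + (+1.18) = -3.723 W/m²/K.
ΔT = −F/λ = −2.11/(-3.723) = 0.57 K.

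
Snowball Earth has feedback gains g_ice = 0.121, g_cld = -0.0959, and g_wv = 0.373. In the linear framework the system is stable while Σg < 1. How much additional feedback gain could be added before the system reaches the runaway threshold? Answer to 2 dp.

0.60

Current total gain = 0.121 − 0.0959 + 0.373 = 0.3981.
Margin to runaway = 1 − 0.3981 = 0.60.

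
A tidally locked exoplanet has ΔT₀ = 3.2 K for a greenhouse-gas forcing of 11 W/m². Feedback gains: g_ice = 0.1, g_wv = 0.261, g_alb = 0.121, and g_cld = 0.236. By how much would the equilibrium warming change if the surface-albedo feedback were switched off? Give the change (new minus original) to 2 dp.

-3.41 K

Original: g = 0.718, ΔT = 3.2/(1−0.718) = 11.3475 K.
Without surface-albedo: g' = 0.597, ΔT' = 3.2/(1−0.597) = 7.9404 K.
Change = 7.9404 − 11.3475 = -3.41 K.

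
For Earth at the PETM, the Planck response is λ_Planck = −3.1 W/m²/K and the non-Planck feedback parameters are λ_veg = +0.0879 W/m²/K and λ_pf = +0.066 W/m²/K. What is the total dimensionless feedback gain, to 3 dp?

0.050

Convert to gains: g_veg = 0.0879/3.1 = 0.02835; g_pf = 0.066/3.1 = 0.02129.
Total gain g = 0.04964.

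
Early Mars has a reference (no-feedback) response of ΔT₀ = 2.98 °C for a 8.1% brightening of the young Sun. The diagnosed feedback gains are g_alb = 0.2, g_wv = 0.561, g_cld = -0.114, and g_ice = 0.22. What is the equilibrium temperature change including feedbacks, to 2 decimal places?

22.41 °C

Total gain g = 0.2 + 0.561 − 0.114 + 0.22 = 0.867.
Amplification A = 1/(1 − 0.867) = 7.519.
ΔT = 2.98 × 7.519 = 22.41 °C.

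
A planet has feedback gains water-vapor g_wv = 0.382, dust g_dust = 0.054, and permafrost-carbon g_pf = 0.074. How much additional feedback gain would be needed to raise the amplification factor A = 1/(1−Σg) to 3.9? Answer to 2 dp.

0.23

Current total gain = 0.51.
Target gain for A = 3.9: g* = 1 − 1/3.9 = 0.7436.
Additional gain needed = 0.7436 − 0.51 = 0.23.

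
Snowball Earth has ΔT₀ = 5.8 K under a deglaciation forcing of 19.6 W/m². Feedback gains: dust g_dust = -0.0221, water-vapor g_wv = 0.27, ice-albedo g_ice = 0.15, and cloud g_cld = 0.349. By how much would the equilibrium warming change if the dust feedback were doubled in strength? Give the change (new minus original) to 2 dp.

Original: g = 0.7469, ΔT = 5.8/(1−0.7469) = 22.9158 K.
With doubled dust: g' = 0.7248, ΔT' = 5.8/(1−0.7248) = 21.0756 K.
Change = 21.0756 − 22.9158 = -1.84 K.

-1.84 K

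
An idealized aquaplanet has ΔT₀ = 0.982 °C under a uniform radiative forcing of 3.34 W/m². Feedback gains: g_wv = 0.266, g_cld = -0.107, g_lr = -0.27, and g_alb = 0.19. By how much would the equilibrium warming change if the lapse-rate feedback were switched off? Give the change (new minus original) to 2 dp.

0.44 °C

Original: g = 0.079, ΔT = 0.982/(1−0.079) = 1.0662 °C.
Without lapse-rate: g' = 0.349, ΔT' = 0.982/(1−0.349) = 1.5084 °C.
Change = 1.5084 − 1.0662 = 0.44 °C.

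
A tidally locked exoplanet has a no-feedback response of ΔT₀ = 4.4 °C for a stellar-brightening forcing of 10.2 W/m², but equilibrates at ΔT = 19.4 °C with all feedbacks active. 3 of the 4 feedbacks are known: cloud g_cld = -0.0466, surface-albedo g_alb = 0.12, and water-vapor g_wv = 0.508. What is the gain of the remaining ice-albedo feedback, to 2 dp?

0.19

Amplification A = ΔT/ΔT₀ = 19.4/4.4 = 4.409.
Total gain g = 1 − 1/A = 1 − 1/4.409 = 0.7732.
Known gains sum to -0.0466 + 0.12 + 0.508 = 0.5814.
g_ice = 0.7732 − 0.5814 = 0.19.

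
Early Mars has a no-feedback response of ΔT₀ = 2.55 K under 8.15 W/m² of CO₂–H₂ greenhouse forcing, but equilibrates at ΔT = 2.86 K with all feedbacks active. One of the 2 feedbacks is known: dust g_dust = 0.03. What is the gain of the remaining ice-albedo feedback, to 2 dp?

Amplification A = ΔT/ΔT₀ = 2.86/2.55 = 1.122.
Total gain g = 1 − 1/A = 1 − 1/1.122 = 0.1087.
The known gain is 0.03.
g_ice = 0.1087 − 0.03 = 0.08.

0.08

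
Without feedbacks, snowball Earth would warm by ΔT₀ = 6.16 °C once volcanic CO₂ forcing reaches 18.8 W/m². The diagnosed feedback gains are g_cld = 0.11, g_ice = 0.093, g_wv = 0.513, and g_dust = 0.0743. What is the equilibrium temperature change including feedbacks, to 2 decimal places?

Total gain g = 0.11 + 0.093 + 0.513 + 0.0743 = 0.7903.
Amplification A = 1/(1 − 0.7903) = 4.769.
ΔT = 6.16 × 4.769 = 29.38 °C.

29.38 °C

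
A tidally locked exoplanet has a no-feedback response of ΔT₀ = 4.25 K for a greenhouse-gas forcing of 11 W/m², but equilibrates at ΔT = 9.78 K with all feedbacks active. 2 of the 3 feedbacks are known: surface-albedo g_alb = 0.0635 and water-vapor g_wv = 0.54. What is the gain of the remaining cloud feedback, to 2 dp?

Amplification A = ΔT/ΔT₀ = 9.78/4.25 = 2.301.
Total gain g = 1 − 1/A = 1 − 1/2.301 = 0.5654.
Known gains sum to 0.0635 + 0.54 = 0.6035.
g_cld = 0.5654 − 0.6035 = -0.04.

-0.04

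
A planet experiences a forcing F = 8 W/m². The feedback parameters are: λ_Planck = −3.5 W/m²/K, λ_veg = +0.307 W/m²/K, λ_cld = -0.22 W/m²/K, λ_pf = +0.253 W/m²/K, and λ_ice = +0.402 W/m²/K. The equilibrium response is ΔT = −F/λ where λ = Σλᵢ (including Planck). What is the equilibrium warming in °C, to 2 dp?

Net feedback parameter λ = (−3.5) + (+0.307) + (-0.22) + (+0.253) + (+0.402) = -2.758 W/m²/K.
ΔT = −F/λ = −8/(-2.758) = 2.90 °C.

2.90 °C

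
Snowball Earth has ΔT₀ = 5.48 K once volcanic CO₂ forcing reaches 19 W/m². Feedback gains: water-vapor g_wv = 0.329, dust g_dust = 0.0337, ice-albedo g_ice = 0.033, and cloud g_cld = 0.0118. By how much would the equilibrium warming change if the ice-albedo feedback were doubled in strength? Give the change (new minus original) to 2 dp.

0.55 K

Original: g = 0.4075, ΔT = 5.48/(1−0.4075) = 9.2489 K.
With doubled ice-albedo: g' = 0.4405, ΔT' = 5.48/(1−0.4405) = 9.7945 K.
Change = 9.7945 − 9.2489 = 0.55 K.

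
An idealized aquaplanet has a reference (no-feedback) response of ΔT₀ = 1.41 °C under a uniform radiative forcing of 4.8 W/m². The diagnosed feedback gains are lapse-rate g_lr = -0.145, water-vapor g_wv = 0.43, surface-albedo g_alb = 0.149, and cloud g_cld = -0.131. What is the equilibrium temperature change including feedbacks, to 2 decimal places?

Total gain g = -0.145 + 0.43 + 0.149 − 0.131 = 0.303.
Amplification A = 1/(1 − 0.303) = 1.435.
ΔT = 1.41 × 1.435 = 2.02 °C.

2.02 °C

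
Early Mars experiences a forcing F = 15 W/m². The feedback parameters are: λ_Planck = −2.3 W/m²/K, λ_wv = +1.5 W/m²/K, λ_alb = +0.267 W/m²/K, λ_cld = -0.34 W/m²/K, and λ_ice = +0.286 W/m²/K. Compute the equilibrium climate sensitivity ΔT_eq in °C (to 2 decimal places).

25.55 °C

Net feedback parameter λ = (−2.3) + (+1.5) + (+0.267) + (-0.34) + (+0.286) = -0.587 W/m²/K.
ΔT = −F/λ = −15/(-0.587) = 25.55 °C.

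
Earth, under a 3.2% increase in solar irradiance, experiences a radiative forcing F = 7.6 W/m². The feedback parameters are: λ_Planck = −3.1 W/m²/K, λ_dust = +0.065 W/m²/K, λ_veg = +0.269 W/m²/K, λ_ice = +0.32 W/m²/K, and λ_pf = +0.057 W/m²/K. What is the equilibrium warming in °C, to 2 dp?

Net feedback parameter λ = (−3.1) + (+0.065) + (+0.269) + (+0.32) + (+0.057) = -2.389 W/m²/K.
ΔT = −F/λ = −7.6/(-2.389) = 3.18 °C.

3.18 °C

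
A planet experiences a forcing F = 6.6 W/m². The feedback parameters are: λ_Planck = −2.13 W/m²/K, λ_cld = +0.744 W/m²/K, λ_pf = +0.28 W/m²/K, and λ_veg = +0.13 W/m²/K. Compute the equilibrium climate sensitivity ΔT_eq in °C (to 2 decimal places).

Net feedback parameter λ = (−2.13) + (+0.744) + (+0.28) + (+0.13) = -0.976 W/m²/K.
ΔT = −F/λ = −6.6/(-0.976) = 6.76 °C.

6.76 °C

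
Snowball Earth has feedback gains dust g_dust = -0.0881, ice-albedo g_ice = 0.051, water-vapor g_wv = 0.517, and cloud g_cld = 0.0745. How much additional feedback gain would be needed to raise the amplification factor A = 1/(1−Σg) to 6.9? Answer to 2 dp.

Current total gain = 0.5544.
Target gain for A = 6.9: g* = 1 − 1/6.9 = 0.8551.
Additional gain needed = 0.8551 − 0.5544 = 0.30.

0.30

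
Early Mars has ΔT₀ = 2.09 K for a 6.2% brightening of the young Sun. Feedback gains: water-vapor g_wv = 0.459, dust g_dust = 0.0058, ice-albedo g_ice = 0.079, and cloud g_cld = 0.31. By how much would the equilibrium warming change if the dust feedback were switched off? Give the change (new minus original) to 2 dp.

-0.55 K

Original: g = 0.8538, ΔT = 2.09/(1−0.8538) = 14.2955 K.
Without dust: g' = 0.848, ΔT' = 2.09/(1−0.848) = 13.7500 K.
Change = 13.7500 − 14.2955 = -0.55 K.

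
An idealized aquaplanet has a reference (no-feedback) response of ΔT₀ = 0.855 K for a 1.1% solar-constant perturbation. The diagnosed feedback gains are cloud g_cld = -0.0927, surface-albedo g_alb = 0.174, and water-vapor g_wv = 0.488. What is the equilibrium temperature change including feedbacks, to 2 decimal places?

Total gain g = -0.0927 + 0.174 + 0.488 = 0.5693.
Amplification A = 1/(1 − 0.5693) = 2.322.
ΔT = 0.855 × 2.322 = 1.99 K.

1.99 K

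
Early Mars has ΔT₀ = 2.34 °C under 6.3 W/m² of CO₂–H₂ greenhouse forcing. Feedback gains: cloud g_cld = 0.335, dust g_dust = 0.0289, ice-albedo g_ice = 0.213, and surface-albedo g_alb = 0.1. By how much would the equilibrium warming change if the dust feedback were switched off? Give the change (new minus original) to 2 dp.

-0.59 °C

Original: g = 0.6769, ΔT = 2.34/(1−0.6769) = 7.2423 °C.
Without dust: g' = 0.648, ΔT' = 2.34/(1−0.648) = 6.6477 °C.
Change = 6.6477 − 7.2423 = -0.59 °C.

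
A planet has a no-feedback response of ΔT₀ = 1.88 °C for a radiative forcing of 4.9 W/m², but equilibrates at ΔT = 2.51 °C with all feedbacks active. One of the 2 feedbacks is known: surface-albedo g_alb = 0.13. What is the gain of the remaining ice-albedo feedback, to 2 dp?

Amplification A = ΔT/ΔT₀ = 2.51/1.88 = 1.335.
Total gain g = 1 − 1/A = 1 − 1/1.335 = 0.2509.
The known gain is 0.13.
g_ice = 0.2509 − 0.13 = 0.12.

0.12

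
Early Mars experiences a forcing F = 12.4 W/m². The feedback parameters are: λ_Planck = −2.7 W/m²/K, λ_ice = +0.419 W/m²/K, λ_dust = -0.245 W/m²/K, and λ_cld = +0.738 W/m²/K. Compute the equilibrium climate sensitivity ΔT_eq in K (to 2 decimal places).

6.94 K

Net feedback parameter λ = (−2.7) + (+0.419) + (-0.245) + (+0.738) = -1.788 W/m²/K.
ΔT = −F/λ = −12.4/(-1.788) = 6.94 K.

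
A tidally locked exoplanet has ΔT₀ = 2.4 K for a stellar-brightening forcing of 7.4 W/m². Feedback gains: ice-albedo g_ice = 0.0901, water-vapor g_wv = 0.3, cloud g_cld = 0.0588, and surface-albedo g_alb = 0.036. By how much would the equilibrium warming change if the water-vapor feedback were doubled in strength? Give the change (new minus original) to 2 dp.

Original: g = 0.4849, ΔT = 2.4/(1−0.4849) = 4.6593 K.
With doubled water-vapor: g' = 0.7849, ΔT' = 2.4/(1−0.7849) = 11.1576 K.
Change = 11.1576 − 4.6593 = 6.50 K.

6.50 K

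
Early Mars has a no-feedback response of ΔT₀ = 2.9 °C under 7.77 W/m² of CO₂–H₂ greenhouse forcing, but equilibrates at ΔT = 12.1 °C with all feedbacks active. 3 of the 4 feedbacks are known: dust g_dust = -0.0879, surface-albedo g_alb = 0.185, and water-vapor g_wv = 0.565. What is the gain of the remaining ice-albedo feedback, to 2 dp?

Amplification A = ΔT/ΔT₀ = 12.1/2.9 = 4.172.
Total gain g = 1 − 1/A = 1 − 1/4.172 = 0.7603.
Known gains sum to -0.0879 + 0.185 + 0.565 = 0.6621.
g_ice = 0.7603 − 0.6621 = 0.10.

0.10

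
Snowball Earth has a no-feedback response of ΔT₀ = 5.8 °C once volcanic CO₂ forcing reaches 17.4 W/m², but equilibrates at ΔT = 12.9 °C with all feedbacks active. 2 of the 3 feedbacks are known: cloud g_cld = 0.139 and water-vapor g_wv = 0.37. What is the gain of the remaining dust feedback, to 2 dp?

0.04

Amplification A = ΔT/ΔT₀ = 12.9/5.8 = 2.224.
Total gain g = 1 − 1/A = 1 − 1/2.224 = 0.5504.
Known gains sum to 0.139 + 0.37 = 0.509.
g_dust = 0.5504 − 0.509 = 0.04.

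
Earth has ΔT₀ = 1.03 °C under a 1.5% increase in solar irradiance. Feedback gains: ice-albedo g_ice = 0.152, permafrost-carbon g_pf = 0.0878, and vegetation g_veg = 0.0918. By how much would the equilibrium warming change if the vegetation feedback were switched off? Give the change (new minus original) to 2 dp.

-0.19 °C

Original: g = 0.3316, ΔT = 1.03/(1−0.3316) = 1.5410 °C.
Without vegetation: g' = 0.2398, ΔT' = 1.03/(1−0.2398) = 1.3549 °C.
Change = 1.3549 − 1.5410 = -0.19 °C.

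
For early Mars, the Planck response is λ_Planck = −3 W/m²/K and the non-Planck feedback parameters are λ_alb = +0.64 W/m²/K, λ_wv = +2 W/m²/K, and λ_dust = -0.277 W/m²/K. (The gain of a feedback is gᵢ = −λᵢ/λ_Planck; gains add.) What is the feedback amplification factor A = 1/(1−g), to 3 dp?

Convert to gains: g_alb = 0.64/3 = 0.2133; g_wv = 2/3 = 0.6667; g_dust = -0.277/3 = -0.09233.
Total gain g = 0.78767.
A = 1/(1 − 0.78767) = 4.710.

4.710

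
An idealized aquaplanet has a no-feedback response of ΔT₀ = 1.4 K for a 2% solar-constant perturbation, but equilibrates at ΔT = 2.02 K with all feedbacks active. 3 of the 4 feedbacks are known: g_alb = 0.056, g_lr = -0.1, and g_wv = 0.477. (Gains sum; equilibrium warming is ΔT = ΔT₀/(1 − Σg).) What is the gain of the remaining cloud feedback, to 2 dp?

-0.13

Amplification A = ΔT/ΔT₀ = 2.02/1.4 = 1.443.
Total gain g = 1 − 1/A = 1 − 1/1.443 = 0.307.
Known gains sum to 0.056 − 0.1 + 0.477 = 0.433.
g_cld = 0.307 − 0.433 = -0.13.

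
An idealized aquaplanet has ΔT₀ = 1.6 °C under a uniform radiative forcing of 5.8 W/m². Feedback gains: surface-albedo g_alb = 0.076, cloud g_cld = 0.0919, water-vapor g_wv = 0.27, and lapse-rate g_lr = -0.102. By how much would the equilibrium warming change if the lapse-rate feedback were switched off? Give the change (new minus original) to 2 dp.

0.44 °C

Original: g = 0.3359, ΔT = 1.6/(1−0.3359) = 2.4093 °C.
Without lapse-rate: g' = 0.4379, ΔT' = 1.6/(1−0.4379) = 2.8465 °C.
Change = 2.8465 − 2.4093 = 0.44 °C.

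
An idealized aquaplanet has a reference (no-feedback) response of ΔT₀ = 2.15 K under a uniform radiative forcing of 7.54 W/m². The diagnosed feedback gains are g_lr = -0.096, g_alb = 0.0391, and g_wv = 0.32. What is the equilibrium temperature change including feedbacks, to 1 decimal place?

2.9 K

Total gain g = -0.096 + 0.0391 + 0.32 = 0.2631.
Amplification A = 1/(1 − 0.2631) = 1.357.
ΔT = 2.15 × 1.357 = 2.9 K.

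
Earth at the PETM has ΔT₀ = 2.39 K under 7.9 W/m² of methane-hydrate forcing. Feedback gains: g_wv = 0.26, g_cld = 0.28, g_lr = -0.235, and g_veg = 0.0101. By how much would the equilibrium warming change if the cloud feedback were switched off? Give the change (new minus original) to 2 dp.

Original: g = 0.3151, ΔT = 2.39/(1−0.3151) = 3.4896 K.
Without cloud: g' = 0.0351, ΔT' = 2.39/(1−0.0351) = 2.4769 K.
Change = 2.4769 − 3.4896 = -1.01 K.

-1.01 K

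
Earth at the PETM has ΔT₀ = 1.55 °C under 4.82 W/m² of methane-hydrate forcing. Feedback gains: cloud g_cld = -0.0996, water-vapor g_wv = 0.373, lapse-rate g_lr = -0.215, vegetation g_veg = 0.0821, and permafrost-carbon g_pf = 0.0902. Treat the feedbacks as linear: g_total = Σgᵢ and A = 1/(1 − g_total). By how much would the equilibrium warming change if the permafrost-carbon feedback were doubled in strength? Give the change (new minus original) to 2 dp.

0.27 °C

Original: g = 0.2307, ΔT = 1.55/(1−0.2307) = 2.0148 °C.
With doubled permafrost-carbon: g' = 0.3209, ΔT' = 1.55/(1−0.3209) = 2.2824 °C.
Change = 2.2824 − 2.0148 = 0.27 °C.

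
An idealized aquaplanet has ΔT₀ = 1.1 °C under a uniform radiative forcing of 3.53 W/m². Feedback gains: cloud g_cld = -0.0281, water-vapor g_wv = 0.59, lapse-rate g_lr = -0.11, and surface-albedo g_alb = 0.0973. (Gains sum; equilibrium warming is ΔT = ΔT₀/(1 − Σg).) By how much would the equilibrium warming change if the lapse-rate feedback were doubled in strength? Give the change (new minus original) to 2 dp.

Original: g = 0.5492, ΔT = 1.1/(1−0.5492) = 2.4401 °C.
With doubled lapse-rate: g' = 0.4392, ΔT' = 1.1/(1−0.4392) = 1.9615 °C.
Change = 1.9615 − 2.4401 = -0.48 °C.

-0.48 °C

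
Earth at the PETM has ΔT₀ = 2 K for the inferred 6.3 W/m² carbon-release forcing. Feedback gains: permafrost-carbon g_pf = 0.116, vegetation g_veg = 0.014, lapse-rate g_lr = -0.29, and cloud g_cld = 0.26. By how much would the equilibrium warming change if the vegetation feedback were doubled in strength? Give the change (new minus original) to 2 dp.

0.04 K

Original: g = 0.1, ΔT = 2/(1−0.1) = 2.2222 K.
With doubled vegetation: g' = 0.114, ΔT' = 2/(1−0.114) = 2.2573 K.
Change = 2.2573 − 2.2222 = 0.04 K.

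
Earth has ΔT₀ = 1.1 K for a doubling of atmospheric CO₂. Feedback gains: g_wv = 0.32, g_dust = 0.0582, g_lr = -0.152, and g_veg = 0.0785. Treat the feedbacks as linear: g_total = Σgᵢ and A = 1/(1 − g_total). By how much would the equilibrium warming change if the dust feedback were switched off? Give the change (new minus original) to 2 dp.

Original: g = 0.3047, ΔT = 1.1/(1−0.3047) = 1.5821 K.
Without dust: g' = 0.2465, ΔT' = 1.1/(1−0.2465) = 1.4599 K.
Change = 1.4599 − 1.5821 = -0.12 K.

-0.12 K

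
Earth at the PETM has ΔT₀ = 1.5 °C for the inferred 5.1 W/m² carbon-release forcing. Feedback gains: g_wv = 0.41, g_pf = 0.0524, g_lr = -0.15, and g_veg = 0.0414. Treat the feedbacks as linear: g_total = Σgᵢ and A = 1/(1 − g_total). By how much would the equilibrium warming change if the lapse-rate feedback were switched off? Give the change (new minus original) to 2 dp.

0.70 °C

Original: g = 0.3538, ΔT = 1.5/(1−0.3538) = 2.3213 °C.
Without lapse-rate: g' = 0.5038, ΔT' = 1.5/(1−0.5038) = 3.0230 °C.
Change = 3.0230 − 2.3213 = 0.70 °C.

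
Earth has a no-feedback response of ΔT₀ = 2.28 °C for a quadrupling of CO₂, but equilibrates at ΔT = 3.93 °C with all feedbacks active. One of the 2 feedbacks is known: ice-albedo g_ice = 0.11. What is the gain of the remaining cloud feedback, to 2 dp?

Amplification A = ΔT/ΔT₀ = 3.93/2.28 = 1.724.
Total gain g = 1 − 1/A = 1 − 1/1.724 = 0.42.
The known gain is 0.11.
g_cld = 0.42 − 0.11 = 0.31.

0.31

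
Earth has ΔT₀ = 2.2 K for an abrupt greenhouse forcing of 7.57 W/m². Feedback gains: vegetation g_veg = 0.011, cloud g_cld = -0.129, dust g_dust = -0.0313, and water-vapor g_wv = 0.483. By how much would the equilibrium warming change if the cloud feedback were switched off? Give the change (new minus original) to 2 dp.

Original: g = 0.3337, ΔT = 2.2/(1−0.3337) = 3.3018 K.
Without cloud: g' = 0.4627, ΔT' = 2.2/(1−0.4627) = 4.0945 K.
Change = 4.0945 − 3.3018 = 0.79 K.

0.79 K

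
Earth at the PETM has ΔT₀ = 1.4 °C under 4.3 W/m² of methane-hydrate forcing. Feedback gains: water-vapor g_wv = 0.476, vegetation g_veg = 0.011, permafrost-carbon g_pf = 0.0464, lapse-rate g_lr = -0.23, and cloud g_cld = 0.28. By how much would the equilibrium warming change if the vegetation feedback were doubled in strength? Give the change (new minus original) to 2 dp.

0.09 °C

Original: g = 0.5834, ΔT = 1.4/(1−0.5834) = 3.3605 °C.
With doubled vegetation: g' = 0.5944, ΔT' = 1.4/(1−0.5944) = 3.4517 °C.
Change = 3.4517 − 3.3605 = 0.09 °C.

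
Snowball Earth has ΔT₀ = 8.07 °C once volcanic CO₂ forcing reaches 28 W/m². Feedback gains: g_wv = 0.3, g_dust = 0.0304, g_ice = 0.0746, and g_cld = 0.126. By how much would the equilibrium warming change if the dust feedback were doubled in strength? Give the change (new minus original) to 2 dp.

Original: g = 0.531, ΔT = 8.07/(1−0.531) = 17.2068 °C.
With doubled dust: g' = 0.5614, ΔT' = 8.07/(1−0.5614) = 18.3995 °C.
Change = 18.3995 − 17.2068 = 1.19 °C.

1.19 °C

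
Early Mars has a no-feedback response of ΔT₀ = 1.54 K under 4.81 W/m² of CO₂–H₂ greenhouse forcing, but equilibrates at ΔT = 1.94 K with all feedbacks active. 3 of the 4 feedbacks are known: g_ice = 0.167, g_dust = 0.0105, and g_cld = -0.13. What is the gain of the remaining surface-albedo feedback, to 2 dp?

Amplification A = ΔT/ΔT₀ = 1.94/1.54 = 1.26.
Total gain g = 1 − 1/A = 1 − 1/1.26 = 0.2063.
Known gains sum to 0.167 + 0.0105 − 0.13 = 0.0475.
g_alb = 0.2063 − 0.0475 = 0.16.

0.16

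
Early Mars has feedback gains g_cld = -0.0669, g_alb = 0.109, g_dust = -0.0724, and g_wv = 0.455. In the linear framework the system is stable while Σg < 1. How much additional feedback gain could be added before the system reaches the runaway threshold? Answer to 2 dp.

Current total gain = -0.0669 + 0.109 − 0.0724 + 0.455 = 0.4247.
Margin to runaway = 1 − 0.4247 = 0.58.

0.58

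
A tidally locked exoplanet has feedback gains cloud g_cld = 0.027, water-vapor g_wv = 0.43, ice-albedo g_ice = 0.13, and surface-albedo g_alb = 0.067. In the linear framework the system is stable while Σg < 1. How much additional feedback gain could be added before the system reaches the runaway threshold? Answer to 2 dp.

Current total gain = 0.027 + 0.43 + 0.13 + 0.067 = 0.654.
Margin to runaway = 1 − 0.654 = 0.35.

0.35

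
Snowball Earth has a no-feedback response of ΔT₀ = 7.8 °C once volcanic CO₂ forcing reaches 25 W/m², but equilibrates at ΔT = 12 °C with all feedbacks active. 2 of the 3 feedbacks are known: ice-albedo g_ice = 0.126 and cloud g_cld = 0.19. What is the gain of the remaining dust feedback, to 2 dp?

Amplification A = ΔT/ΔT₀ = 12/7.8 = 1.538.
Total gain g = 1 − 1/A = 1 − 1/1.538 = 0.3498.
Known gains sum to 0.126 + 0.19 = 0.316.
g_dust = 0.3498 − 0.316 = 0.03.

0.03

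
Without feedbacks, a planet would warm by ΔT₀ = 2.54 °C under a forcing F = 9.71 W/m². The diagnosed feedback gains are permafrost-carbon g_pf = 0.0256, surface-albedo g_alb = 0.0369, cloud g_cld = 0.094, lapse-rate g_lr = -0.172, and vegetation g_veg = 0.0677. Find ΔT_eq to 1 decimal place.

2.7 °C

Total gain g = 0.0256 + 0.0369 + 0.094 − 0.172 + 0.0677 = 0.0522.
Amplification A = 1/(1 − 0.0522) = 1.055.
ΔT = 2.54 × 1.055 = 2.7 °C.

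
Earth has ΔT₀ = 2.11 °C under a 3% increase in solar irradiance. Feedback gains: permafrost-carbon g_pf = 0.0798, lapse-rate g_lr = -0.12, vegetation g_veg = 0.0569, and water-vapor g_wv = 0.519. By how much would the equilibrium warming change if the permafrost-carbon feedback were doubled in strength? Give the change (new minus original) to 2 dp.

Original: g = 0.5357, ΔT = 2.11/(1−0.5357) = 4.5445 °C.
With doubled permafrost-carbon: g' = 0.6155, ΔT' = 2.11/(1−0.6155) = 5.4876 °C.
Change = 5.4876 − 4.5445 = 0.94 °C.

0.94 °C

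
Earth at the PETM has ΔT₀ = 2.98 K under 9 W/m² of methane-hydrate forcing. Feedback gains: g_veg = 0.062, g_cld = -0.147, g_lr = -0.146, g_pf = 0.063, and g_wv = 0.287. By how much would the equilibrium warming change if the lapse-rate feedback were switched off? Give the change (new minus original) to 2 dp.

0.67 K

Original: g = 0.119, ΔT = 2.98/(1−0.119) = 3.3825 K.
Without lapse-rate: g' = 0.265, ΔT' = 2.98/(1−0.265) = 4.0544 K.
Change = 4.0544 − 3.3825 = 0.67 K.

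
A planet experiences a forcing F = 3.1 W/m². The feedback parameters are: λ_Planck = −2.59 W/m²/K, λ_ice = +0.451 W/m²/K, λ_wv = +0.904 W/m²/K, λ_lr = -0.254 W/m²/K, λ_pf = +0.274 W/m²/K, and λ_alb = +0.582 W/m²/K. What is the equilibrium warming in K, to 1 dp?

4.9 K

Net feedback parameter λ = (−2.59) + (+0.451) + (+0.904) + (-0.254) + (+0.274) + (+0.582) = -0.633 W/m²/K.
ΔT = −F/λ = −3.1/(-0.633) = 4.9 K.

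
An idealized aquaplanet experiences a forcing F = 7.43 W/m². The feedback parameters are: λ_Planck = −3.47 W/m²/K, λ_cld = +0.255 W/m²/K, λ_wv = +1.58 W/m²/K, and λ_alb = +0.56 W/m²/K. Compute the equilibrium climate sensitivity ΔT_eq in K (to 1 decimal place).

6.9 K

Net feedback parameter λ = (−3.47) + (+0.255) + (+1.58) + (+0.56) = -1.075 W/m²/K.
ΔT = −F/λ = −7.43/(-1.075) = 6.9 K.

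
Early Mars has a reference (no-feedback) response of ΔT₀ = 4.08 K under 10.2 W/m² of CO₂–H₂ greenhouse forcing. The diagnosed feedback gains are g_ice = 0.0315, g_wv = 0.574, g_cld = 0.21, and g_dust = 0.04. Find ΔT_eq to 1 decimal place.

Total gain g = 0.0315 + 0.574 + 0.21 + 0.04 = 0.8555.
Amplification A = 1/(1 − 0.8555) = 6.92.
ΔT = 4.08 × 6.92 = 28.2 K.

28.2 K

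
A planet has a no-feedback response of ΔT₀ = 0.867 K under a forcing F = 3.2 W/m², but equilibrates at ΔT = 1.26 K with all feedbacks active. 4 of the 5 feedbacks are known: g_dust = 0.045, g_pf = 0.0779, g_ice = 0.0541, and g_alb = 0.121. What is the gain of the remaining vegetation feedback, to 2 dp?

0.01

Amplification A = ΔT/ΔT₀ = 1.26/0.867 = 1.453.
Total gain g = 1 − 1/A = 1 − 1/1.453 = 0.3118.
Known gains sum to 0.045 + 0.0779 + 0.0541 + 0.121 = 0.298.
g_veg = 0.3118 − 0.298 = 0.01.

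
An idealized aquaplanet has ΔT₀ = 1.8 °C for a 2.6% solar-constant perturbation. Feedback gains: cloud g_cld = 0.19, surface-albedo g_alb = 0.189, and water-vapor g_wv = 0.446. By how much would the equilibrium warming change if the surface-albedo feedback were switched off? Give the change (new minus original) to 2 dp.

Original: g = 0.825, ΔT = 1.8/(1−0.825) = 10.2857 °C.
Without surface-albedo: g' = 0.636, ΔT' = 1.8/(1−0.636) = 4.9451 °C.
Change = 4.9451 − 10.2857 = -5.34 °C.

-5.34 °C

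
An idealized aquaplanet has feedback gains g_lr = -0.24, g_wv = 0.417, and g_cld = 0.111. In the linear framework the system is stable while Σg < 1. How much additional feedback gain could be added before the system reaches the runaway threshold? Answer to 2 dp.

0.71

Current total gain = -0.24 + 0.417 + 0.111 = 0.288.
Margin to runaway = 1 − 0.288 = 0.71.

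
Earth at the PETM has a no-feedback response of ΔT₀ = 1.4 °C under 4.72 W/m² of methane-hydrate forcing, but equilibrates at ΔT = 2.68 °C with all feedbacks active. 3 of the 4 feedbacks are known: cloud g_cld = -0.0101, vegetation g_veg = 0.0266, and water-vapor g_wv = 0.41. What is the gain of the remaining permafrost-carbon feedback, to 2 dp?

0.05

Amplification A = ΔT/ΔT₀ = 2.68/1.4 = 1.914.
Total gain g = 1 − 1/A = 1 − 1/1.914 = 0.4775.
Known gains sum to -0.0101 + 0.0266 + 0.41 = 0.4265.
g_pf = 0.4775 − 0.4265 = 0.05.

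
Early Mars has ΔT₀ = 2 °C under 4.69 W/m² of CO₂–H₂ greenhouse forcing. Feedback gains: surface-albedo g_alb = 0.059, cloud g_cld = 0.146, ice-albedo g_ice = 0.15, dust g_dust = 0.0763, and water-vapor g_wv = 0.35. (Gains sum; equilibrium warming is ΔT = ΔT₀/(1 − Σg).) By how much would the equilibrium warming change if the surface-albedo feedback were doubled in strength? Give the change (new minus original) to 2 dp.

Original: g = 0.7813, ΔT = 2/(1−0.7813) = 9.1449 °C.
With doubled surface-albedo: g' = 0.8403, ΔT' = 2/(1−0.8403) = 12.5235 °C.
Change = 12.5235 − 9.1449 = 3.38 °C.

3.38 °C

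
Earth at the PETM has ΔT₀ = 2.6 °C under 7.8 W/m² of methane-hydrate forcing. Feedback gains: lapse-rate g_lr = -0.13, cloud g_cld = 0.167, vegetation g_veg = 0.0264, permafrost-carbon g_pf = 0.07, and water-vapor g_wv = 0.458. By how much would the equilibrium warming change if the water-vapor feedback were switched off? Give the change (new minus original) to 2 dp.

-3.36 °C

Original: g = 0.5914, ΔT = 2.6/(1−0.5914) = 6.3632 °C.
Without water-vapor: g' = 0.1334, ΔT' = 2.6/(1−0.1334) = 3.0002 °C.
Change = 3.0002 − 6.3632 = -3.36 °C.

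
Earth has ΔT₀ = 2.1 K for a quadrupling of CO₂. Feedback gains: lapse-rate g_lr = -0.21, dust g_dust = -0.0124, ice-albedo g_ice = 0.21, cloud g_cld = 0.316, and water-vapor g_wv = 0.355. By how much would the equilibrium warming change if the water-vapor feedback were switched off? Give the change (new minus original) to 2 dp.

-3.14 K

Original: g = 0.6586, ΔT = 2.1/(1−0.6586) = 6.1511 K.
Without water-vapor: g' = 0.3036, ΔT' = 2.1/(1−0.3036) = 3.0155 K.
Change = 3.0155 − 6.1511 = -3.14 K.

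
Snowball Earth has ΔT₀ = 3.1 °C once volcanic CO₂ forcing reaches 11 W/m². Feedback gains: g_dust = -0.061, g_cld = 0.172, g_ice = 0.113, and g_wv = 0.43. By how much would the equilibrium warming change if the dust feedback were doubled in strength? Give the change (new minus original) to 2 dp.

Original: g = 0.654, ΔT = 3.1/(1−0.654) = 8.9595 °C.
With doubled dust: g' = 0.593, ΔT' = 3.1/(1−0.593) = 7.6167 °C.
Change = 7.6167 − 8.9595 = -1.34 °C.

-1.34 °C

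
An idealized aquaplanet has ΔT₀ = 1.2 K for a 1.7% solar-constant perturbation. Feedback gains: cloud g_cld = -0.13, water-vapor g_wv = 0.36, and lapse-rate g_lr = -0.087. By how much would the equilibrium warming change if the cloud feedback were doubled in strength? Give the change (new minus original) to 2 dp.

Original: g = 0.143, ΔT = 1.2/(1−0.143) = 1.4002 K.
With doubled cloud: g' = 0.013, ΔT' = 1.2/(1−0.013) = 1.2158 K.
Change = 1.2158 − 1.4002 = -0.18 K.

-0.18 K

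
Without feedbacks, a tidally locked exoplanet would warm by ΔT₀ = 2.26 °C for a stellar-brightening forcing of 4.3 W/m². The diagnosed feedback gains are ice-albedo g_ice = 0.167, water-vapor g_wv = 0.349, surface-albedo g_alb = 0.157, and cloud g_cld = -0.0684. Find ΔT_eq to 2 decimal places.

Total gain g = 0.167 + 0.349 + 0.157 − 0.0684 = 0.6046.
Amplification A = 1/(1 − 0.6046) = 2.529.
ΔT = 2.26 × 2.529 = 5.72 °C.

5.72 °C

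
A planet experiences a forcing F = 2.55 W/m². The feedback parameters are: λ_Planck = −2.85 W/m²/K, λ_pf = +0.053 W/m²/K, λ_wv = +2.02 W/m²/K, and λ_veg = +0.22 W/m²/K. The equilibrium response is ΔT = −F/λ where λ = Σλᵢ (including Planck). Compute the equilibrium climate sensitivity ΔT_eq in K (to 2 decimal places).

4.58 K

Net feedback parameter λ = (−2.85) + (+0.053) + (+2.02) + (+0.22) = -0.557 W/m²/K.
ΔT = −F/λ = −2.55/(-0.557) = 4.58 K.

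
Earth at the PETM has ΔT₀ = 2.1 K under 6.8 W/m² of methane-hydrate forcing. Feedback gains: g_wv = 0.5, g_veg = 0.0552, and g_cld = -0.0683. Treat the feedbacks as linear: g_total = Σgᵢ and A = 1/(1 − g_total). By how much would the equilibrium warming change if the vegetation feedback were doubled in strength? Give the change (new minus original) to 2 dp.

0.49 K

Original: g = 0.4869, ΔT = 2.1/(1−0.4869) = 4.0928 K.
With doubled vegetation: g' = 0.5421, ΔT' = 2.1/(1−0.5421) = 4.5862 K.
Change = 4.5862 − 4.0928 = 0.49 K.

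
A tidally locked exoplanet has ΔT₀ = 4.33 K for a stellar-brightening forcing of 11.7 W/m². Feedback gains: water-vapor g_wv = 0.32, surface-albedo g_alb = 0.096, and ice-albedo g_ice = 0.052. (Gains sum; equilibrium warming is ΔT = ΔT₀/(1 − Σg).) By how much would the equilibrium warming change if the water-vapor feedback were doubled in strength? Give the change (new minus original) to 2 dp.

Original: g = 0.468, ΔT = 4.33/(1−0.468) = 8.1391 K.
With doubled water-vapor: g' = 0.788, ΔT' = 4.33/(1−0.788) = 20.4245 K.
Change = 20.4245 − 8.1391 = 12.29 K.

12.29 K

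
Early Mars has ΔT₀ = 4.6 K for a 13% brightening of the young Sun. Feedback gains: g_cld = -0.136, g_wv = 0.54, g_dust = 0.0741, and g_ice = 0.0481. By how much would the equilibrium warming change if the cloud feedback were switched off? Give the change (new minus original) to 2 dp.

3.91 K

Original: g = 0.5262, ΔT = 4.6/(1−0.5262) = 9.7087 K.
Without cloud: g' = 0.6622, ΔT' = 4.6/(1−0.6622) = 13.6175 K.
Change = 13.6175 − 9.7087 = 3.91 K.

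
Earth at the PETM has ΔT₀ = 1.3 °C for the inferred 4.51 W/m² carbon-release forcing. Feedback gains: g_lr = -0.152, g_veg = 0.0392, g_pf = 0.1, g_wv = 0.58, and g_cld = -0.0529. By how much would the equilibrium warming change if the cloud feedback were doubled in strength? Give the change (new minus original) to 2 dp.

-0.26 °C

Original: g = 0.5143, ΔT = 1.3/(1−0.5143) = 2.6765 °C.
With doubled cloud: g' = 0.4614, ΔT' = 1.3/(1−0.4614) = 2.4137 °C.
Change = 2.4137 − 2.6765 = -0.26 °C.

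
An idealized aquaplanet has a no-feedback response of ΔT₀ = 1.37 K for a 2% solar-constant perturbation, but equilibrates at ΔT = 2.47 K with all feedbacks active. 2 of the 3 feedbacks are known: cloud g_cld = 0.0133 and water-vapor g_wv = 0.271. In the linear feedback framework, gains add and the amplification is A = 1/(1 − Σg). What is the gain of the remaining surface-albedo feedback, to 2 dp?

Amplification A = ΔT/ΔT₀ = 2.47/1.37 = 1.803.
Total gain g = 1 − 1/A = 1 − 1/1.803 = 0.4454.
Known gains sum to 0.0133 + 0.271 = 0.2843.
g_alb = 0.4454 − 0.2843 = 0.16.

0.16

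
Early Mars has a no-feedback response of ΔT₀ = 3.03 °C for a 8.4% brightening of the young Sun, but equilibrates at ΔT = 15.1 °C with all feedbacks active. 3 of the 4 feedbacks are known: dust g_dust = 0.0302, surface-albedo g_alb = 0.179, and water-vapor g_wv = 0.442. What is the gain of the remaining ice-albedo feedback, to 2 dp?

0.15

Amplification A = ΔT/ΔT₀ = 15.1/3.03 = 4.983.
Total gain g = 1 − 1/A = 1 − 1/4.983 = 0.7993.
Known gains sum to 0.0302 + 0.179 + 0.442 = 0.6512.
g_ice = 0.7993 − 0.6512 = 0.15.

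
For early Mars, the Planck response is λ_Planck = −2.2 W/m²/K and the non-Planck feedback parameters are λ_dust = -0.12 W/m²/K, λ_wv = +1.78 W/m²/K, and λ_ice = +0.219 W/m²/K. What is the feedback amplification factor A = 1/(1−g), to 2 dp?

Convert to gains: g_dust = -0.12/2.2 = -0.05455; g_wv = 1.78/2.2 = 0.8091; g_ice = 0.219/2.2 = 0.09955.
Total gain g = 0.8541.
A = 1/(1 − 0.8541) = 6.85.

6.85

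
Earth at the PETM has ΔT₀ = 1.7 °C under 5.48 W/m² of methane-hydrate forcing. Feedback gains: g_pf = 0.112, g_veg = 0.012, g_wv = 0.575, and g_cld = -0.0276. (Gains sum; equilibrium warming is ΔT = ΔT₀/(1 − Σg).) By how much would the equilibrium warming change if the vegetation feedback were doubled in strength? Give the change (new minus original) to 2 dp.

Original: g = 0.6714, ΔT = 1.7/(1−0.6714) = 5.1735 °C.
With doubled vegetation: g' = 0.6834, ΔT' = 1.7/(1−0.6834) = 5.3696 °C.
Change = 5.3696 − 5.1735 = 0.20 °C.

0.20 °C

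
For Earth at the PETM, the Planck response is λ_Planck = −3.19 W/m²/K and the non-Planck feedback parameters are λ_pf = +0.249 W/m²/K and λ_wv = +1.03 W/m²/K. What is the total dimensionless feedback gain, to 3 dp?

Convert to gains: g_pf = 0.249/3.19 = 0.07806; g_wv = 1.03/3.19 = 0.3229.
Total gain g = 0.40096.

0.401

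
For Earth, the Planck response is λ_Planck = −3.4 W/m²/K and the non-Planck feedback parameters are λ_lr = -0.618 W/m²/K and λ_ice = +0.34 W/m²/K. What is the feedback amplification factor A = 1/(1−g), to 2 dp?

0.92

Convert to gains: g_lr = -0.618/3.4 = -0.1818; g_ice = 0.34/3.4 = 0.1.
Total gain g = -0.0818.
A = 1/(1 + 0.0818) = 0.92.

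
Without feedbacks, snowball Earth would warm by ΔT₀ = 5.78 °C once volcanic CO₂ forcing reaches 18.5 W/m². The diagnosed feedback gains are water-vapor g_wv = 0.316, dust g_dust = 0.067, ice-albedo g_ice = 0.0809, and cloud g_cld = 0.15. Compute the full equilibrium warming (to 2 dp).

Total gain g = 0.316 + 0.067 + 0.0809 + 0.15 = 0.6139.
Amplification A = 1/(1 − 0.6139) = 2.59.
ΔT = 5.78 × 2.59 = 14.97 °C.

14.97 °C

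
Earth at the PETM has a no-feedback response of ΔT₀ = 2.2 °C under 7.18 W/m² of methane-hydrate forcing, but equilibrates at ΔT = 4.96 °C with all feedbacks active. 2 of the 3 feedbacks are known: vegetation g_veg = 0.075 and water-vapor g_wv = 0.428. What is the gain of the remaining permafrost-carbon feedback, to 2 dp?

Amplification A = ΔT/ΔT₀ = 4.96/2.2 = 2.255.
Total gain g = 1 − 1/A = 1 − 1/2.255 = 0.5565.
Known gains sum to 0.075 + 0.428 = 0.503.
g_pf = 0.5565 − 0.503 = 0.05.

0.05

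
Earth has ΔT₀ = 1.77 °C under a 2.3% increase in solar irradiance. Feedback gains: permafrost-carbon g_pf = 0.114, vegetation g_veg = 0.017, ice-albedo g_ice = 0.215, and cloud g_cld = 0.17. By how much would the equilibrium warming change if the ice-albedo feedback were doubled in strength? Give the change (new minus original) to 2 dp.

Original: g = 0.516, ΔT = 1.77/(1−0.516) = 3.6570 °C.
With doubled ice-albedo: g' = 0.731, ΔT' = 1.77/(1−0.731) = 6.5799 °C.
Change = 6.5799 − 3.6570 = 2.92 °C.

2.92 °C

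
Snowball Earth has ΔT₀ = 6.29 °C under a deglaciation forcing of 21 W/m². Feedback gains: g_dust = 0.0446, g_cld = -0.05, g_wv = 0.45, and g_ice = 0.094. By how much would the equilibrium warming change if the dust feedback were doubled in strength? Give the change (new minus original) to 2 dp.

1.46 °C

Original: g = 0.5386, ΔT = 6.29/(1−0.5386) = 13.6324 °C.
With doubled dust: g' = 0.5832, ΔT' = 6.29/(1−0.5832) = 15.0912 °C.
Change = 15.0912 − 13.6324 = 1.46 °C.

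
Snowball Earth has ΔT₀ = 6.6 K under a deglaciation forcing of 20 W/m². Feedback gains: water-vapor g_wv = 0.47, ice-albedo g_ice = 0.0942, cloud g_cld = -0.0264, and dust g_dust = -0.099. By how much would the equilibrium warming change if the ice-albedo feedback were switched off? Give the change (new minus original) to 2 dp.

-1.69 K

Original: g = 0.4388, ΔT = 6.6/(1−0.4388) = 11.7605 K.
Without ice-albedo: g' = 0.3446, ΔT' = 6.6/(1−0.3446) = 10.0702 K.
Change = 10.0702 − 11.7605 = -1.69 K.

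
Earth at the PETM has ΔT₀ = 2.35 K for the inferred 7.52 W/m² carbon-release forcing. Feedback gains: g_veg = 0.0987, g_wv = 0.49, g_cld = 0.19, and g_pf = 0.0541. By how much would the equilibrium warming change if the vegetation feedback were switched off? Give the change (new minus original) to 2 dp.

Original: g = 0.8328, ΔT = 2.35/(1−0.8328) = 14.0550 K.
Without vegetation: g' = 0.7341, ΔT' = 2.35/(1−0.7341) = 8.8379 K.
Change = 8.8379 − 14.0550 = -5.22 K.

-5.22 K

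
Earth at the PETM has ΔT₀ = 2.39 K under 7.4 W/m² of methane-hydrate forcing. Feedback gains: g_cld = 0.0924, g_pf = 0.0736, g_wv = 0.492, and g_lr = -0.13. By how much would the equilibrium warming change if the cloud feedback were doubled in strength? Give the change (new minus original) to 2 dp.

Original: g = 0.528, ΔT = 2.39/(1−0.528) = 5.0636 K.
With doubled cloud: g' = 0.6204, ΔT' = 2.39/(1−0.6204) = 6.2961 K.
Change = 6.2961 − 5.0636 = 1.23 K.

1.23 K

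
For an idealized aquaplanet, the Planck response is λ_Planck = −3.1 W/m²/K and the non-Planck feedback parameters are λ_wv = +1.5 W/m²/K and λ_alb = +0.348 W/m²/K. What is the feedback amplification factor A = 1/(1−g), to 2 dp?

2.48

Convert to gains: g_wv = 1.5/3.1 = 0.4839; g_alb = 0.348/3.1 = 0.1123.
Total gain g = 0.5962.
A = 1/(1 − 0.5962) = 2.48.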